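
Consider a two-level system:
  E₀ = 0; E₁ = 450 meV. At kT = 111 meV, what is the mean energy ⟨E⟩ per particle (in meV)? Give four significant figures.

7.675 meV

Eᵢ/kT = 0, 4.05405.
Z = Σ e^(−Eᵢ/kT) = e^(−0) + e^(−4.05405) = 1.00000 + 0.0173520 = 1.01735.
⟨E⟩ = Σ Eᵢ e^(−Eᵢ/kT) / Z = (0·1.00000 + 450·0.0173520) / 1.01735 = 7.675 meV.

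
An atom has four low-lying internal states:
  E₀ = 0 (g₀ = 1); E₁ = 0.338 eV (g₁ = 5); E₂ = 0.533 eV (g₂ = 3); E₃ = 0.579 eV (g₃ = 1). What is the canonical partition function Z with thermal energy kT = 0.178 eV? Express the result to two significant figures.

Eᵢ/kT = 0, 1.899, 2.994, 3.253.
Z = Σ gᵢe^(−Eᵢ/kT) = 1·e^(−0) + 5·e^(−1.899) + 3·e^(−2.994) + 1·e^(−3.253) = 1.000 + 0.7486 + 0.1503 + 0.03866 = 1.938.

Z = 1.9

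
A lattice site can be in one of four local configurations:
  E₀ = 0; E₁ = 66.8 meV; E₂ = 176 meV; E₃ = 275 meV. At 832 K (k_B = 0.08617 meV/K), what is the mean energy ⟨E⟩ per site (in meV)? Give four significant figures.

31.55 meV

k_BT = 0.08617 × 832 K = 71.6934 meV.
Eᵢ/kT = 0, 0.931745, 2.45490, 3.83578.
Z = Σ e^(−Eᵢ/kT) = e^(−0) + e^(−0.931745) + e^(−2.45490) + e^(−3.83578) = 1.00000 + 0.393866 + 0.0858718 + 0.0215845 = 1.50132.
⟨E⟩ = Σ Eᵢ e^(−Eᵢ/kT) / Z = (0·1.00000 + 66.8·0.393866 + 176·0.0858718 + 275·0.0215845) / 1.50132 = 31.55 meV.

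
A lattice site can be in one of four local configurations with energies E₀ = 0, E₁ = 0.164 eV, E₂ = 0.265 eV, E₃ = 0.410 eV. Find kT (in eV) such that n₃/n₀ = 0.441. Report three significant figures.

n₃/n₀ = exp[−(E₃−E₀)/kT] = 0.441.
⇒ (E₃−E₀)/kT = ln(1/0.441) = ln(2.2676) = 0.81872.
kT = 0.410 eV / 0.81872 = 0.501 eV.

0.501 eV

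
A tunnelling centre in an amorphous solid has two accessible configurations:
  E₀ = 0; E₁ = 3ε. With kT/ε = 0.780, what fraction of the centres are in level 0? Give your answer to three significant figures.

Eᵢ/kT = 0, 3.8462.
Z = Σ e^(−Eᵢ/kT) = e^(−0) + e^(−3.8462) = 1.0000 + 0.021361 = 1.0214.
P₀ = e^(−E₀/kT) / Z = 1.0000/1.0214 = 0.979.

0.979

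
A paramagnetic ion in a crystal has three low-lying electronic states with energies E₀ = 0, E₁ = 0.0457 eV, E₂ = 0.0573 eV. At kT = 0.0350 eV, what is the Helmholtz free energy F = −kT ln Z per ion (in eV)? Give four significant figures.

-0.01338 eV

Eᵢ/kT = 0, 1.30571, 1.63714.
Z = Σ e^(−Eᵢ/kT) = e^(−0) + e^(−1.30571) + e^(−1.63714) = 1.00000 + 0.270980 + 0.194536 = 1.46552.
F = −kT ln Z = −0.0350 × ln(1.46552) = −0.0350 × 0.382210 = -0.01338 eV.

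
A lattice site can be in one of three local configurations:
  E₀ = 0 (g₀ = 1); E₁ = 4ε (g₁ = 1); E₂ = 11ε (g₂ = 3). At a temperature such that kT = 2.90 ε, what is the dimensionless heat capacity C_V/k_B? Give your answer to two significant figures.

Eᵢ/kT = 0, 1.379, 3.793.
Z = Σ gᵢe^(−Eᵢ/kT) = 1·e^(−0) + 1·e^(−1.379) + 3·e^(−3.793) = 1.000 + 0.2518 + 0.06758 = 1.319.
⟨E⟩ = 1.327 ε, ⟨E²⟩ = 9.254 ε².
C_V/k_B = (⟨E²⟩ − ⟨E⟩²)/(kT)² = (9.254 − 1.761)/8.410 = 0.89.

0.89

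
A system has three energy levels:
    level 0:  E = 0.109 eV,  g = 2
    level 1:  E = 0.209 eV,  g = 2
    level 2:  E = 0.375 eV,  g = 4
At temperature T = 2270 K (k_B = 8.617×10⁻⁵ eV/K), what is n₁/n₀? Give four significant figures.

0.5998

k_BT = 8.617×10⁻⁵ × 2270 K = 0.195606 eV.
n₁/n₀ = (g₁/g₀) exp[−(E₁−E₀)/kT] = (2/2) × exp(−(0.100 eV)/(0.195606 eV)) = (2/2) × exp(-0.511232) = 0.5998.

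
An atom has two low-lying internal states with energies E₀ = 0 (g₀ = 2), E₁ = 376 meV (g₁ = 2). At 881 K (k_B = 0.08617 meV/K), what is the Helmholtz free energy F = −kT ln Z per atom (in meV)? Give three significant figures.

k_BT = 0.08617 × 881 K = 75.916 meV.
Eᵢ/kT = 0, 4.9528.
Z = Σ gᵢe^(−Eᵢ/kT) = 2·e^(−0) + 2·e^(−4.9528) = 2.0000 + 0.014127 = 2.0141.
F = −kT ln Z = −75.916 × ln(2.0141) = −75.916 × 0.70017 = -53.2 meV.

-53.2 meV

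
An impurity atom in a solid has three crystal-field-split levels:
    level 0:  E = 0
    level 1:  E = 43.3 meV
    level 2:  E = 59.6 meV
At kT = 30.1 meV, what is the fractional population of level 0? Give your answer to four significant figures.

Eᵢ/kT = 0, 1.43854, 1.98007.
Z = Σ e^(−Eᵢ/kT) = e^(−0) + e^(−1.43854) + e^(−1.98007) = 1.00000 + 0.237274 + 0.138060 = 1.37533.
P₀ = e^(−E₀/kT) / Z = 1.00000/1.37533 = 0.7271.

0.7271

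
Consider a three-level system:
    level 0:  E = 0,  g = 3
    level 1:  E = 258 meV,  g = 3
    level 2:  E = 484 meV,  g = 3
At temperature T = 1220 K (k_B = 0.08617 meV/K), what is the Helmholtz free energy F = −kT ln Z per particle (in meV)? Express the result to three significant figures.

-125 meV

k_BT = 0.08617 × 1220 K = 105.13 meV.
Eᵢ/kT = 0, 2.4541, 4.6038.
Z = Σ gᵢe^(−Eᵢ/kT) = 3·e^(−0) + 3·e^(−2.4541) + 3·e^(−4.6038) = 3.0000 + 0.25782 + 0.030041 = 3.2879.
F = −kT ln Z = −105.13 × ln(3.2879) = −105.13 × 1.1902 = -125 meV.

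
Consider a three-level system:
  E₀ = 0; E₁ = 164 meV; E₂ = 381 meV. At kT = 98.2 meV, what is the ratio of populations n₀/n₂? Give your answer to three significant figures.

48.4

n₀/n₂ = exp[−(E₀−E₂)/kT] = exp(−(-381 meV)/(98.2 meV)) = exp(3.8798) = 48.4.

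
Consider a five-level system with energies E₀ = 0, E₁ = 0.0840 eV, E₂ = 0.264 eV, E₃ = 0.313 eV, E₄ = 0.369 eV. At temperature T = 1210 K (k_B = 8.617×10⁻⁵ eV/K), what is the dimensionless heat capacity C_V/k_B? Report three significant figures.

k_BT = 8.617×10⁻⁵ × 1210 K = 0.10427 eV.
Eᵢ/kT = 0, 0.80560, 2.5319, 3.0018, 3.5389.
Z = Σ e^(−Eᵢ/kT) = e^(−0) + e^(−0.80560) + e^(−2.5319) + e^(−3.0018) + e^(−3.5389) = 1.0000 + 0.44682 + 0.079508 + 0.049698 + 0.029045 = 1.6051.
⟨E⟩ = 0.052829 eV, ⟨E²⟩ = 0.010914 eV².
C_V/k_B = (⟨E²⟩ − ⟨E⟩²)/(kT)² = (0.010914 − 0.0027909)/0.010872 = 0.747.

0.747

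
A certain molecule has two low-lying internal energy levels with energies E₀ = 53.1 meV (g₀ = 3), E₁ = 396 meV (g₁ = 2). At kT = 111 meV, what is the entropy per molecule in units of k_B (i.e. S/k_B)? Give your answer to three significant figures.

Eᵢ/kT = 0.47838, 3.5676.
Z = Σ gᵢe^(−Eᵢ/kT) = 3·e^(−0.47838) + 2·e^(−3.5676) = 1.8594 + 0.056447 = 1.9158.
⟨E⟩ = Σ EᵢPᵢ = 63.204 meV.
S/k_B = ln Z + ⟨E⟩/kT = ln(1.9158) + 63.204/111 = 0.65014 + 0.56941 = 1.22.

1.22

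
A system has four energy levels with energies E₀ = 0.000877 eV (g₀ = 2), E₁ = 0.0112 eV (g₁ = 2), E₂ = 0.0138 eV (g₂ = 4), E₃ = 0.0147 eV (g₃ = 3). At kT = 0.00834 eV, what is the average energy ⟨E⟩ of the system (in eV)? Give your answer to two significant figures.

Eᵢ/kT = 0.1052, 1.343, 1.655, 1.763.
Z = Σ gᵢe^(−Eᵢ/kT) = 2·e^(−0.1052) + 2·e^(−1.343) + 4·e^(−1.655) + 3·e^(−1.763) = 1.800 + 0.5221 + 0.7644 + 0.5146 = 3.601.
⟨E⟩ = Σ Eᵢ gᵢe^(−Eᵢ/kT) / Z = (0.000877·1.800 + 0.0112·0.5221 + 0.0138·0.7644 + 0.0147·0.5146) / 3.601 = 0.0071 eV.

0.0071 eV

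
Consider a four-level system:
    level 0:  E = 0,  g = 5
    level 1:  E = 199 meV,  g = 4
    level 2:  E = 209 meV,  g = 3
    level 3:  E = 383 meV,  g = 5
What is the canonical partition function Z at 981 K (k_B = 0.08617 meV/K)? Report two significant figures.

Z = 5.7

k_BT = 0.08617 × 981 K = 84.53 meV.
Eᵢ/kT = 0, 2.354, 2.472, 4.531.
Z = Σ gᵢe^(−Eᵢ/kT) = 5·e^(−0) + 4·e^(−2.354) + 3·e^(−2.472) + 5·e^(−4.531) = 5.000 + 0.3800 + 0.2532 + 0.05385 = 5.687.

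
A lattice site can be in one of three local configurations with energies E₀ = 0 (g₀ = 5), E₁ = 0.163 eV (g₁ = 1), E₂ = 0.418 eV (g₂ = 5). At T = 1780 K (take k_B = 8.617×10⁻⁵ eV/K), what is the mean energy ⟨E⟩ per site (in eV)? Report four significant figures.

0.03407 eV

k_BT = 8.617×10⁻⁵ × 1780 K = 0.153383 eV.
Eᵢ/kT = 0, 1.06270, 2.72520.
Z = Σ gᵢe^(−Eᵢ/kT) = 5·e^(−0) + 1·e^(−1.06270) + 5·e^(−2.72520) = 5.00000 + 0.345522 + 0.327665 = 5.67319.
⟨E⟩ = Σ Eᵢ gᵢe^(−Eᵢ/kT) / Z = (0·5.00000 + 0.163·0.345522 + 0.418·0.327665) / 5.67319 = 0.03407 eV.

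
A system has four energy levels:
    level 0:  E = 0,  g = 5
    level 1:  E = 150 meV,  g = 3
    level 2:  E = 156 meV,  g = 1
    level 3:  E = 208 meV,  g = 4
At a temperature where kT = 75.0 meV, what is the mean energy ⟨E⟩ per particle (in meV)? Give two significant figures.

Eᵢ/kT = 0, 2.000, 2.080, 2.773.
Z = Σ gᵢe^(−Eᵢ/kT) = 5·e^(−0) + 3·e^(−2.000) + 1·e^(−2.080) + 4·e^(−2.773) = 5.000 + 0.4060 + 0.1249 + 0.2499 = 5.781.
⟨E⟩ = Σ Eᵢ gᵢe^(−Eᵢ/kT) / Z = (0·5.000 + 150·0.4060 + 156·0.1249 + 208·0.2499) / 5.781 = 23 meV.

23 meV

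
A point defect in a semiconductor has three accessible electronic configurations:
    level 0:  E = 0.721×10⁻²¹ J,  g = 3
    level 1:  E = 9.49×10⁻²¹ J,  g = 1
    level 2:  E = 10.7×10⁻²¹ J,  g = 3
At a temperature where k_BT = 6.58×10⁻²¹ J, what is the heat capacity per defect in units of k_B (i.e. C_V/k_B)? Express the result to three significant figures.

0.387

Eᵢ/kT = 0.10957, 1.4422, 1.6261.
Z = Σ gᵢe^(−Eᵢ/kT) = 3·e^(−0.10957) + 1·e^(−1.4422) + 3·e^(−1.6261) = 2.6887 + 0.23641 + 0.59009 = 3.5152.
⟨E⟩ = 2.9859, ⟨E²⟩ = 25.674.
C_V/k_B = (⟨E²⟩ − ⟨E⟩²)/(kT)² = (25.674 − 8.9156)/43.296 = 0.387.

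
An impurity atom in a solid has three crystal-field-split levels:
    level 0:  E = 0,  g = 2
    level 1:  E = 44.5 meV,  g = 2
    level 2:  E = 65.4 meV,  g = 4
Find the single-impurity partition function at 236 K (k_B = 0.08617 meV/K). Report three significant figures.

k_BT = 0.08617 × 236 K = 20.336 meV.
Eᵢ/kT = 0, 2.1882, 3.2160.
Z = Σ gᵢe^(−Eᵢ/kT) = 2·e^(−0) + 2·e^(−2.1882) + 4·e^(−3.2160) = 2.0000 + 0.22424 + 0.16046 = 2.3847.

Z = 2.38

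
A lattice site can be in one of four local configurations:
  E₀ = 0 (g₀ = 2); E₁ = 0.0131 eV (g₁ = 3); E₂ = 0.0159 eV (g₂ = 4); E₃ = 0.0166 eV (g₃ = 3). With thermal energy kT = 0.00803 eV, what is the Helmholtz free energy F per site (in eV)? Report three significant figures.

-0.0101 eV

Eᵢ/kT = 0, 1.6314, 1.9801, 2.0672.
Z = Σ gᵢe^(−Eᵢ/kT) = 2·e^(−0) + 3·e^(−1.6314) + 4·e^(−1.9801) + 3·e^(−2.0672) = 2.0000 + 0.58697 + 0.55222 + 0.37962 = 3.5188.
F = −kT ln Z = −0.00803 × ln(3.5188) = −0.00803 × 1.2581 = -0.0101 eV.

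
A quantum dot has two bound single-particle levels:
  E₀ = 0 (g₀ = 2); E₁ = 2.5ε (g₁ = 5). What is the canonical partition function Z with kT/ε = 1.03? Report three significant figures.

Eᵢ/kT = 0, 2.4272.
Z = Σ gᵢe^(−Eᵢ/kT) = 2·e^(−0) + 5·e^(−2.4272) = 2.0000 + 0.44142 = 2.4414.

Z = 2.44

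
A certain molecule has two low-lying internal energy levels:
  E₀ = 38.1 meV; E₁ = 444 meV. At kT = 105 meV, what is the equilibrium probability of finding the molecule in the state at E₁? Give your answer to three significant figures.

0.0205

Eᵢ/kT = 0.36286, 4.2286.
Z = Σ e^(−Eᵢ/kT) = e^(−0.36286) + e^(−4.2286) = 0.69568 + 0.014573 = 0.71025.
P₁ = e^(−E₁/kT) / Z = 0.014573/0.71025 = 0.0205.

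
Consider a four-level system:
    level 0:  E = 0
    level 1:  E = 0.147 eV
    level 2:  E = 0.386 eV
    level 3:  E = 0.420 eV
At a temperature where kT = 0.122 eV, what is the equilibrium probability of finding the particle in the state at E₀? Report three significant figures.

Eᵢ/kT = 0, 1.2049, 3.1639, 3.4426.
Z = Σ e^(−Eᵢ/kT) = e^(−0) + e^(−1.2049) + e^(−3.1639) + e^(−3.4426) = 1.0000 + 0.29972 + 0.042261 + 0.031981 = 1.3740.
P₀ = e^(−E₀/kT) / Z = 1.0000/1.3740 = 0.728.

0.728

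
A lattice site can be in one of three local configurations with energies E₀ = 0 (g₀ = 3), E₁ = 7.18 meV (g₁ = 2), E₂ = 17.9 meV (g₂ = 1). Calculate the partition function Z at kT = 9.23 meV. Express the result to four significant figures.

Z = 4.063

Eᵢ/kT = 0, 0.777898, 1.93933.
Z = Σ gᵢe^(−Eᵢ/kT) = 3·e^(−0) + 2·e^(−0.777898) + 1·e^(−1.93933) = 3.00000 + 0.918741 + 0.143800 = 4.06254.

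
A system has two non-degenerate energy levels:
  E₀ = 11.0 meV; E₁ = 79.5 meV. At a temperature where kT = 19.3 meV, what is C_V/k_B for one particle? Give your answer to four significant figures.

Eᵢ/kT = 0.569948, 4.11917.
Z = Σ e^(−Eᵢ/kT) = e^(−0.569948) + e^(−4.11917) = 0.565555 + 0.0162580 = 0.581813.
⟨E⟩ = 12.9141 meV, ⟨E²⟩ = 294.230 meV².
C_V/k_B = (⟨E²⟩ − ⟨E⟩²)/(kT)² = (294.230 − 166.774)/372.490 = 0.3422.

0.3422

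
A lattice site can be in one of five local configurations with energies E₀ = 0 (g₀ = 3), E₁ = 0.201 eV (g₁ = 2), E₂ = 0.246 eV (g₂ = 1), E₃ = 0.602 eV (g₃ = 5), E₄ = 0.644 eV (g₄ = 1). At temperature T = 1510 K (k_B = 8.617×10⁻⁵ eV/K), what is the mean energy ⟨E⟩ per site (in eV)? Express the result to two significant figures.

0.043 eV

k_BT = 8.617×10⁻⁵ × 1510 K = 0.1301 eV.
Eᵢ/kT = 0, 1.545, 1.891, 4.627, 4.950.
Z = Σ gᵢe^(−Eᵢ/kT) = 3·e^(−0) + 2·e^(−1.545) + 1·e^(−1.891) + 5·e^(−4.627) + 1·e^(−4.950) = 3.000 + 0.4266 + 0.1509 + 0.04892 + 0.007083 = 3.634.
⟨E⟩ = Σ Eᵢ gᵢe^(−Eᵢ/kT) / Z = (0·3.000 + 0.201·0.4266 + 0.246·0.1509 + 0.602·0.04892 + 0.644·0.007083) / 3.634 = 0.043 eV.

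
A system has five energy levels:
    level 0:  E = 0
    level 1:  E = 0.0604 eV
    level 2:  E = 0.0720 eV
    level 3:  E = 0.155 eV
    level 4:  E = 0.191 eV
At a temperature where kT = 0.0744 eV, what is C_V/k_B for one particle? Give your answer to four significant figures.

Eᵢ/kT = 0, 0.811828, 0.967742, 2.08333, 2.56720.
Z = Σ e^(−Eᵢ/kT) = e^(−0) + e^(−0.811828) + e^(−0.967742) + e^(−2.08333) + e^(−2.56720) = 1.00000 + 0.444046 + 0.379940 + 0.124515 + 0.0767501 = 2.02525.
⟨E⟩ = 0.0435182 eV, ⟨E²⟩ = 0.00463200 eV².
C_V/k_B = (⟨E²⟩ − ⟨E⟩²)/(kT)² = (0.00463200 − 0.00189383)/0.00553536 = 0.4947.

0.4947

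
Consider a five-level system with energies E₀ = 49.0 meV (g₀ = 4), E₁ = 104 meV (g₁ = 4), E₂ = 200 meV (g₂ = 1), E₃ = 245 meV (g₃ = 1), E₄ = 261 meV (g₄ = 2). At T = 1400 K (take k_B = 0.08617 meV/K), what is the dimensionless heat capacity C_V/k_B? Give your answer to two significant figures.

0.24

k_BT = 0.08617 × 1400 K = 120.6 meV.
Eᵢ/kT = 0.4063, 0.8624, 1.658, 2.032, 2.164.
Z = Σ gᵢe^(−Eᵢ/kT) = 4·e^(−0.4063) + 4·e^(−0.8624) + 1·e^(−1.658) + 1·e^(−2.032) + 2·e^(−2.164) = 2.664 + 1.689 + 0.1905 + 0.1311 + 0.2297 = 4.904.
⟨E⟩ = 88.98 meV, ⟨E²⟩ = 11380 meV².
C_V/k_B = (⟨E²⟩ − ⟨E⟩²)/(kT)² = (11380 − 7917)/14540 = 0.24.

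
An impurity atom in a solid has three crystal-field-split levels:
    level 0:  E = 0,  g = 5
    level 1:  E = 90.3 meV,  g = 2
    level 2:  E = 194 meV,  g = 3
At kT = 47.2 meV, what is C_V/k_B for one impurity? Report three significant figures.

Eᵢ/kT = 0, 1.9131, 4.1102.
Z = Σ gᵢe^(−Eᵢ/kT) = 5·e^(−0) + 2·e^(−1.9131) + 3·e^(−4.1102) = 5.0000 + 0.29524 + 0.049213 = 5.3445.
⟨E⟩ = 6.7747 meV, ⟨E²⟩ = 797.01 meV².
C_V/k_B = (⟨E²⟩ − ⟨E⟩²)/(kT)² = (797.01 − 45.897)/2227.8 = 0.337.

0.337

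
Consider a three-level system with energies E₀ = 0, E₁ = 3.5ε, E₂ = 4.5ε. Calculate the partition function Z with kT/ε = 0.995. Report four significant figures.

Z = 1.041

Eᵢ/kT = 0, 3.51759, 4.52261.
Z = Σ e^(−Eᵢ/kT) = e^(−0) + e^(−3.51759) + e^(−4.52261) = 1.00000 + 0.0296709 + 0.0108606 = 1.04053.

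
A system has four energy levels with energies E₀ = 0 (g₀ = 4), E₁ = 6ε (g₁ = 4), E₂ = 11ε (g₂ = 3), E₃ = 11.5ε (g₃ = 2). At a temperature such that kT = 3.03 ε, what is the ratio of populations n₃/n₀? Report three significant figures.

n₃/n₀ = (g₃/g₀) exp[−(E₃−E₀)/kT] = (2/4) × exp(−(11.5ε)/(3.03ε)) = (2/4) × exp(-3.7954) = 0.0112.

0.0112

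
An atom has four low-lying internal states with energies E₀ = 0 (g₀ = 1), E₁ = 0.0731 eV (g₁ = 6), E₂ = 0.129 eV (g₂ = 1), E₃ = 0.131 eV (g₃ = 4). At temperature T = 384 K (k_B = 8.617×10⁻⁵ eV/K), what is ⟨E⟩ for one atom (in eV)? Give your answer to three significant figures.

0.0346 eV

k_BT = 8.617×10⁻⁵ × 384 K = 0.033089 eV.
Eᵢ/kT = 0, 2.2092, 3.8986, 3.9590.
Z = Σ gᵢe^(−Eᵢ/kT) = 1·e^(−0) + 6·e^(−2.2092) + 1·e^(−3.8986) + 4·e^(−3.9590) = 1.0000 + 0.65873 + 0.020270 + 0.076329 = 1.7553.
⟨E⟩ = Σ Eᵢ gᵢe^(−Eᵢ/kT) / Z = (0·1.0000 + 0.0731·0.65873 + 0.129·0.020270 + 0.131·0.076329) / 1.7553 = 0.0346 eV.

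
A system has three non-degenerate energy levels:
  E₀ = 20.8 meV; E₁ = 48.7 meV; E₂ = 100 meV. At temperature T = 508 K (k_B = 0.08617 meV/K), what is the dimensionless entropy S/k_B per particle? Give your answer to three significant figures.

k_BT = 0.08617 × 508 K = 43.774 meV.
Eᵢ/kT = 0.47517, 1.1125, 2.2845.
Z = Σ e^(−Eᵢ/kT) = e^(−0.47517) + e^(−1.1125) + e^(−2.2845) = 0.62178 + 0.32874 + 0.10182 = 1.0523.
⟨E⟩ = Σ EᵢPᵢ = 37.180 meV.
S/k_B = ln Z + ⟨E⟩/kT = ln(1.0523) + 37.180/43.774 = 0.050978 + 0.84936 = 0.900.

0.900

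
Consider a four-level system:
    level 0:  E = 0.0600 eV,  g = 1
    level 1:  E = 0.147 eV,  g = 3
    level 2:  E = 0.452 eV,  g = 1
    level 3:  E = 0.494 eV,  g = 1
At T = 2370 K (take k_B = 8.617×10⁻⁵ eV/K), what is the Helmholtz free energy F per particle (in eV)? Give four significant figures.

k_BT = 8.617×10⁻⁵ × 2370 K = 0.204223 eV.
Eᵢ/kT = 0.293796, 0.719801, 2.21327, 2.41892.
Z = Σ gᵢe^(−Eᵢ/kT) = 1·e^(−0.293796) + 3·e^(−0.719801) + 1·e^(−2.21327) + 1·e^(−2.41892) = 0.745429 + 1.46055 + 0.109343 + 0.0890177 = 2.40434.
F = −kT ln Z = −0.204223 × ln(2.40434) = −0.204223 × 0.877275 = -0.1792 eV.

-0.1792 eV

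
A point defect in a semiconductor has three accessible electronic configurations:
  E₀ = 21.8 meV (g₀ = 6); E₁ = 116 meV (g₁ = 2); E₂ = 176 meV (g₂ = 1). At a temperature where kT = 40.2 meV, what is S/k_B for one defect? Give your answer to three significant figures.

Eᵢ/kT = 0.54229, 2.8856, 4.3781.
Z = Σ gᵢe^(−Eᵢ/kT) = 6·e^(−0.54229) + 2·e^(−2.8856) + 1·e^(−4.3781) = 3.4885 + 0.11164 + 0.012549 = 3.6127.
⟨E⟩ = Σ EᵢPᵢ = 25.247 meV.
S/k_B = ln Z + ⟨E⟩/kT = ln(3.6127) + 25.247/40.2 = 1.2845 + 0.62803 = 1.91.

1.91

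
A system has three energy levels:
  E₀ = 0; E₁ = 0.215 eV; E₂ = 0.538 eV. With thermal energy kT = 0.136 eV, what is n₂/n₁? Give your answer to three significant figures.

n₂/n₁ = exp[−(E₂−E₁)/kT] = exp(−(0.323 eV)/(0.136 eV)) = exp(-2.3750) = 0.0930.

0.0930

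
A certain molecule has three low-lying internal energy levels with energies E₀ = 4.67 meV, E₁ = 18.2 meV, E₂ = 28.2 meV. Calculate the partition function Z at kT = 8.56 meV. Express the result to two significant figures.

Z = 0.74

Eᵢ/kT = 0.5456, 2.126, 3.294.
Z = Σ e^(−Eᵢ/kT) = e^(−0.5456) + e^(−2.126) + e^(−3.294) = 0.5795 + 0.1193 + 0.03711 = 0.7359.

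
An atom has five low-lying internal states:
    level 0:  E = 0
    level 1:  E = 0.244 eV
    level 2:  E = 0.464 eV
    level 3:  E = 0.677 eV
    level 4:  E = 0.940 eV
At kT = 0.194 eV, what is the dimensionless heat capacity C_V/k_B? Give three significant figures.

Eᵢ/kT = 0, 1.2577, 2.3918, 3.4897, 4.8454.
Z = Σ e^(−Eᵢ/kT) = e^(−0) + e^(−1.2577) + e^(−2.3918) + e^(−3.4897) + e^(−4.8454) = 1.0000 + 0.28431 + 0.091465 + 0.030510 + 0.0078645 = 1.4141.
⟨E⟩ = 0.098903 eV, ⟨E²⟩ = 0.040698 eV².
C_V/k_B = (⟨E²⟩ − ⟨E⟩²)/(kT)² = (0.040698 − 0.0097818)/0.037636 = 0.821.

0.821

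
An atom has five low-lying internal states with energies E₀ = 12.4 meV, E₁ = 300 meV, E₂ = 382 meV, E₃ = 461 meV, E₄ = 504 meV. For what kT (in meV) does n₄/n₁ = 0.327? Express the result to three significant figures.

183 meV

n₄/n₁ = exp[−(E₄−E₁)/kT] = 0.327.
⇒ (E₄−E₁)/kT = ln(1/0.327) = ln(3.0581) = 1.1178.
kT = 204 meV / 1.1178 = 183 meV.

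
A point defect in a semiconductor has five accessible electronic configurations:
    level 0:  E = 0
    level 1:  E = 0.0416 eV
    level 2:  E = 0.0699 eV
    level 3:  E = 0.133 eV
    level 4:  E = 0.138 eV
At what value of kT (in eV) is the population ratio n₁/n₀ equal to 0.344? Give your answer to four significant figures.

0.03898 eV

n₁/n₀ = exp[−(E₁−E₀)/kT] = 0.344.
⇒ (E₁−E₀)/kT = ln(1/0.344) = ln(2.90698) = 1.06711.
kT = 0.0416 eV / 1.06711 = 0.03898 eV.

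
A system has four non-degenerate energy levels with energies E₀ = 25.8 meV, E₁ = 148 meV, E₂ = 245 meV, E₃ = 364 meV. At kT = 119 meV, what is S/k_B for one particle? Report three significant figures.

0.978

Eᵢ/kT = 0.21681, 1.2437, 2.0588, 3.0588.
Z = Σ e^(−Eᵢ/kT) = e^(−0.21681) + e^(−1.2437) + e^(−2.0588) + e^(−3.0588) = 0.80508 + 0.28832 + 0.12761 + 0.046944 = 1.2680.
⟨E⟩ = Σ EᵢPᵢ = 88.166 meV.
S/k_B = ln Z + ⟨E⟩/kT = ln(1.2680) + 88.166/119 = 0.23744 + 0.74089 = 0.978.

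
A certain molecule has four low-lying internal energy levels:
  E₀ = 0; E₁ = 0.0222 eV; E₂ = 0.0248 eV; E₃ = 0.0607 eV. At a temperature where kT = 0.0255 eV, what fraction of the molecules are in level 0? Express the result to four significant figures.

Eᵢ/kT = 0, 0.870588, 0.972549, 2.38039.
Z = Σ e^(−Eᵢ/kT) = e^(−0) + e^(−0.870588) + e^(−0.972549) + e^(−2.38039) = 1.00000 + 0.418705 + 0.378118 + 0.0925145 = 1.88934.
P₀ = e^(−E₀/kT) / Z = 1.00000/1.88934 = 0.5293.

0.5293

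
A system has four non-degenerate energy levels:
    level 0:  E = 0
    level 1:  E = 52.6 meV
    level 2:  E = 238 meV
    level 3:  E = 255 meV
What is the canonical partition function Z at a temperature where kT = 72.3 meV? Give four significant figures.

Eᵢ/kT = 0, 0.727524, 3.29184, 3.52697.
Z = Σ e^(−Eᵢ/kT) = e^(−0) + e^(−0.727524) + e^(−3.29184) + e^(−3.52697) = 1.00000 + 0.483104 + 0.0371854 + 0.0293938 = 1.54968.

Z = 1.550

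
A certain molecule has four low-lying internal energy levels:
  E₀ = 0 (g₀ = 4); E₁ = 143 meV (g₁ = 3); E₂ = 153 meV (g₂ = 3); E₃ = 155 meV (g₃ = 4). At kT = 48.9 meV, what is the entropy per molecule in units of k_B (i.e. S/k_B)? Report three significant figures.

1.81

Eᵢ/kT = 0, 2.9243, 3.1288, 3.1697.
Z = Σ gᵢe^(−Eᵢ/kT) = 4·e^(−0) + 3·e^(−2.9243) + 3·e^(−3.1288) + 4·e^(−3.1697) = 4.0000 + 0.16111 + 0.13131 + 0.16806 = 4.4605.
⟨E⟩ = Σ EᵢPᵢ = 15.509 meV.
S/k_B = ln Z + ⟨E⟩/kT = ln(4.4605) + 15.509/48.9 = 1.4953 + 0.31716 = 1.81.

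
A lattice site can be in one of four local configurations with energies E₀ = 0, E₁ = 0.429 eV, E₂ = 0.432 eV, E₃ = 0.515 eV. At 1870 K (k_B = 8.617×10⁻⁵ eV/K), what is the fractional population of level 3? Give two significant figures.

k_BT = 8.617×10⁻⁵ × 1870 K = 0.1611 eV.
Eᵢ/kT = 0, 2.663, 2.682, 3.197.
Z = Σ e^(−Eᵢ/kT) = e^(−0) + e^(−2.663) + e^(−2.682) + e^(−3.197) = 1.000 + 0.06974 + 0.06843 + 0.04088 = 1.179.
P₃ = e^(−E₃/kT) / Z = 0.04088/1.179 = 0.035.

0.035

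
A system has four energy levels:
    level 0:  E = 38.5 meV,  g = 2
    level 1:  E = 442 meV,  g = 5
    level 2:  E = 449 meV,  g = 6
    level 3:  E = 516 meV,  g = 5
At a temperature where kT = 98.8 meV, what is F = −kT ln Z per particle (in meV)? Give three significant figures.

-40.2 meV

Eᵢ/kT = 0.38968, 4.4737, 4.5445, 5.2227.
Z = Σ gᵢe^(−Eᵢ/kT) = 2·e^(−0.38968) + 5·e^(−4.4737) + 6·e^(−4.5445) + 5·e^(−5.2227) = 1.3545 + 0.057025 + 0.063753 + 0.026964 = 1.5022.
F = −kT ln Z = −98.8 × ln(1.5022) = −98.8 × 0.40693 = -40.2 meV.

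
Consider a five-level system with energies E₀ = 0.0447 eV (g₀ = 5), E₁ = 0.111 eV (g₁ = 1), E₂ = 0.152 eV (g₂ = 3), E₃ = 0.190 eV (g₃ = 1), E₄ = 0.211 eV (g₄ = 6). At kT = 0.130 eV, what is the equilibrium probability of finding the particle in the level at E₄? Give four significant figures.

0.1873

Eᵢ/kT = 0.343846, 0.853846, 1.16923, 1.46154, 1.62308.
Z = Σ gᵢe^(−Eᵢ/kT) = 5·e^(−0.343846) + 1·e^(−0.853846) + 3·e^(−1.16923) + 1·e^(−1.46154) + 6·e^(−1.62308) = 3.54519 + 0.425774 + 0.931818 + 0.231879 + 1.18374 = 6.31840.
P₄ = g₄ e^(−E₄/kT) / Z = 1.18374/6.31840 = 0.1873.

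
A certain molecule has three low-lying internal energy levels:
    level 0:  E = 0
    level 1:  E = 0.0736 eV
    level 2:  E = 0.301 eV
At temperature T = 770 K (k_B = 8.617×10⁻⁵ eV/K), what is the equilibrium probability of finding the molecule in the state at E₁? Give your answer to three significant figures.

0.246

k_BT = 8.617×10⁻⁵ × 770 K = 0.066351 eV.
Eᵢ/kT = 0, 1.1093, 4.5365.
Z = Σ e^(−Eᵢ/kT) = e^(−0) + e^(−1.1093) + e^(−4.5365) = 1.0000 + 0.32979 + 0.010711 = 1.3405.
P₁ = e^(−E₁/kT) / Z = 0.32979/1.3405 = 0.246.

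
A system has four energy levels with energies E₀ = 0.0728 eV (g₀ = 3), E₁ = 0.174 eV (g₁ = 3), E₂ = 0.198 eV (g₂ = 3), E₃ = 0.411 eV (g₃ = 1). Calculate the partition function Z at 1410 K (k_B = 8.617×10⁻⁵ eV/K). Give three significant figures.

k_BT = 8.617×10⁻⁵ × 1410 K = 0.12150 eV.
Eᵢ/kT = 0.59918, 1.4321, 1.6296, 3.3827.
Z = Σ gᵢe^(−Eᵢ/kT) = 3·e^(−0.59918) + 3·e^(−1.4321) + 3·e^(−1.6296) + 1·e^(−3.3827) = 1.6478 + 0.71642 + 0.58802 + 0.033956 = 2.9862.

Z = 2.99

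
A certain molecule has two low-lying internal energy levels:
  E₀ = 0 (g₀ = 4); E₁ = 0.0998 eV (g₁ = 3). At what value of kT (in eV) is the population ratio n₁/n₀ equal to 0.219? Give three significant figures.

n₁/n₀ = (g₁/g₀) exp[−(E₁−E₀)/kT] = 0.219.
⇒ (E₁−E₀)/kT = ln((3/4)/0.219) = ln(3.4247) = 1.2310.
kT = 0.0998 eV / 1.2310 = 0.0811 eV.

0.0811 eV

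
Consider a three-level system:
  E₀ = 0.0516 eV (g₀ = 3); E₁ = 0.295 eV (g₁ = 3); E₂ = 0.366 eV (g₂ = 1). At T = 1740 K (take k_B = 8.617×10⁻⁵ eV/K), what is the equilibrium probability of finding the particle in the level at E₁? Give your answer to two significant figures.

0.16

k_BT = 8.617×10⁻⁵ × 1740 K = 0.1499 eV.
Eᵢ/kT = 0.3442, 1.968, 2.442.
Z = Σ gᵢe^(−Eᵢ/kT) = 3·e^(−0.3442) + 3·e^(−1.968) + 1·e^(−2.442) = 2.126 + 0.4192 + 0.08699 = 2.632.
P₁ = g₁ e^(−E₁/kT) / Z = 0.4192/2.632 = 0.16.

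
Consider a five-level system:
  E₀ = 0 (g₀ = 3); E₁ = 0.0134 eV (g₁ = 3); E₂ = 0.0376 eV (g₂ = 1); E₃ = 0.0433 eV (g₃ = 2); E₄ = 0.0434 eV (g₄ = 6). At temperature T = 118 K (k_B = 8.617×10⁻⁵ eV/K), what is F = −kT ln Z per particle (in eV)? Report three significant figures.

-0.0139 eV

k_BT = 8.617×10⁻⁵ × 118 K = 0.010168 eV.
Eᵢ/kT = 0, 1.3179, 3.6979, 4.2585, 4.2683.
Z = Σ gᵢe^(−Eᵢ/kT) = 3·e^(−0) + 3·e^(−1.3179) + 1·e^(−3.6979) + 2·e^(−4.2585) + 6·e^(−4.2683) = 3.0000 + 0.80309 + 0.024776 + 0.028287 + 0.084033 = 3.9402.
F = −kT ln Z = −0.010168 × ln(3.9402) = −0.010168 × 1.3712 = -0.0139 eV.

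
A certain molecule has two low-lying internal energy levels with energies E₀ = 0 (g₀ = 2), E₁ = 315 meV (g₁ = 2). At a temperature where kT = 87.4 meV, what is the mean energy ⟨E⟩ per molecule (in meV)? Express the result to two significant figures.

Eᵢ/kT = 0, 3.604.
Z = Σ gᵢe^(−Eᵢ/kT) = 2·e^(−0) + 2·e^(−3.604) = 2.000 + 0.05443 = 2.054.
⟨E⟩ = Σ Eᵢ gᵢe^(−Eᵢ/kT) / Z = (0·2.000 + 315·0.05443) / 2.054 = 8.3 meV.

8.3 meV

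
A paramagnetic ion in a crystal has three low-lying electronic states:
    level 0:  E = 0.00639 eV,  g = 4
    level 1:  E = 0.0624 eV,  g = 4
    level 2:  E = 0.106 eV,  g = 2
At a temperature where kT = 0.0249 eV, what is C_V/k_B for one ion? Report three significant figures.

Eᵢ/kT = 0.25663, 2.5060, 4.2570.
Z = Σ gᵢe^(−Eᵢ/kT) = 4·e^(−0.25663) + 4·e^(−2.5060) + 2·e^(−4.2570) = 3.0946 + 0.32638 + 0.028329 = 3.4493.
⟨E⟩ = 0.012508 eV, ⟨E²⟩ = 0.00049735 eV².
C_V/k_B = (⟨E²⟩ − ⟨E⟩²)/(kT)² = (0.00049735 − 0.00015645)/0.00062001 = 0.550.

0.550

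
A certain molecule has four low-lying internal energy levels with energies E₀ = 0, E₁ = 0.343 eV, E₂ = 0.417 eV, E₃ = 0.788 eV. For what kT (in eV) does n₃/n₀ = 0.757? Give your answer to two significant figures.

2.8 eV

n₃/n₀ = exp[−(E₃−E₀)/kT] = 0.757.
⇒ (E₃−E₀)/kT = ln(1/0.757) = ln(1.321) = 0.2784.
kT = 0.788 eV / 0.2784 = 2.8 eV.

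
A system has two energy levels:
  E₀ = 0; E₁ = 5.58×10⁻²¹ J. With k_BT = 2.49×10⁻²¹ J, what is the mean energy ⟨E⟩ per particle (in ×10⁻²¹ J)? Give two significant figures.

Eᵢ/kT = 0, 2.241.
Z = Σ e^(−Eᵢ/kT) = e^(−0) + e^(−2.241) = 1.000 + 0.1064 = 1.106.
⟨E⟩ = Σ Eᵢ e^(−Eᵢ/kT) / Z = (0·1.000 + 5.58·0.1064) / 1.106 = 0.54 ×10⁻²¹ J.

0.54 ×10⁻²¹ J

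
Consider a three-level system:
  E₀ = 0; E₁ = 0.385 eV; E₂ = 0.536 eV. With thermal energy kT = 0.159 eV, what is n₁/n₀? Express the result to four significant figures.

0.08880

n₁/n₀ = exp[−(E₁−E₀)/kT] = exp(−(0.385 eV)/(0.159 eV)) = exp(-2.42138) = 0.08880.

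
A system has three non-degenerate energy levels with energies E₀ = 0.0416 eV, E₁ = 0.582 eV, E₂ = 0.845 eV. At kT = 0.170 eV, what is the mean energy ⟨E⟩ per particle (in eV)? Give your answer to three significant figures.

Eᵢ/kT = 0.24471, 3.4235, 4.9706.
Z = Σ e^(−Eᵢ/kT) = e^(−0.24471) + e^(−3.4235) + e^(−4.9706) = 0.78293 + 0.032598 + 0.0069390 = 0.82247.
⟨E⟩ = Σ Eᵢ e^(−Eᵢ/kT) / Z = (0.0416·0.78293 + 0.582·0.032598 + 0.845·0.0069390) / 0.82247 = 0.0698 eV.

0.0698 eV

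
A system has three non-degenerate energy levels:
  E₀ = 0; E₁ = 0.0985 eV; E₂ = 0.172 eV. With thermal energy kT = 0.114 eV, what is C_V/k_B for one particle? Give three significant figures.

0.318

Eᵢ/kT = 0, 0.86404, 1.5088.
Z = Σ e^(−Eᵢ/kT) = e^(−0) + e^(−0.86404) + e^(−1.5088) = 1.0000 + 0.42146 + 0.22118 = 1.6426.
⟨E⟩ = 0.048433 eV, ⟨E²⟩ = 0.0064730 eV².
C_V/k_B = (⟨E²⟩ − ⟨E⟩²)/(kT)² = (0.0064730 − 0.0023458)/0.012996 = 0.318.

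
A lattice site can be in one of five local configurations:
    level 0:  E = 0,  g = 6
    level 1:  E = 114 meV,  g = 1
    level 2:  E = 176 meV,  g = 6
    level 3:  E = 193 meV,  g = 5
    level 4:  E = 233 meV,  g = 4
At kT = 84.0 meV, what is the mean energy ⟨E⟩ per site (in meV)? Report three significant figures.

40.6 meV

Eᵢ/kT = 0, 1.3571, 2.0952, 2.2976, 2.7738.
Z = Σ gᵢe^(−Eᵢ/kT) = 6·e^(−0) + 1·e^(−1.3571) + 6·e^(−2.0952) + 5·e^(−2.2976) + 4·e^(−2.7738) = 6.0000 + 0.25741 + 0.73827 + 0.50250 + 0.24970 = 7.7479.
⟨E⟩ = Σ Eᵢ gᵢe^(−Eᵢ/kT) / Z = (0·6.0000 + 114·0.25741 + 176·0.73827 + 193·0.50250 + 233·0.24970) / 7.7479 = 40.6 meV.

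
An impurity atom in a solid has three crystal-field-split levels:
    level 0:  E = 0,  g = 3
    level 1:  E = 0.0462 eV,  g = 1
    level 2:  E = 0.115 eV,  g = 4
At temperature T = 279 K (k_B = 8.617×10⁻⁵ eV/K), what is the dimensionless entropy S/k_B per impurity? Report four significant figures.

k_BT = 8.617×10⁻⁵ × 279 K = 0.0240414 eV.
Eᵢ/kT = 0, 1.92169, 4.78342.
Z = Σ gᵢe^(−Eᵢ/kT) = 3·e^(−0) + 1·e^(−1.92169) + 4·e^(−4.78342) = 3.00000 + 0.146359 + 0.0334693 = 3.17983.
⟨E⟩ = Σ EᵢPᵢ = 0.00333689 eV.
S/k_B = ln Z + ⟨E⟩/kT = ln(3.17983) + 0.00333689/0.0240414 = 1.15683 + 0.138798 = 1.296.

1.296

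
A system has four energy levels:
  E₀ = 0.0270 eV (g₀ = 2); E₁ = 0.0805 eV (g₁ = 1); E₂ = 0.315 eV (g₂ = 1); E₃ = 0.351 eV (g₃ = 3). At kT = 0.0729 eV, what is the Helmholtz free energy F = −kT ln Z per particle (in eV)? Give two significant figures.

Eᵢ/kT = 0.3704, 1.104, 4.321, 4.815.
Z = Σ gᵢe^(−Eᵢ/kT) = 2·e^(−0.3704) + 1·e^(−1.104) + 1·e^(−4.321) + 3·e^(−4.815) = 1.381 + 0.3315 + 0.01329 + 0.02432 = 1.750.
F = −kT ln Z = −0.0729 × ln(1.750) = −0.0729 × 0.5596 = -0.041 eV.

-0.041 eV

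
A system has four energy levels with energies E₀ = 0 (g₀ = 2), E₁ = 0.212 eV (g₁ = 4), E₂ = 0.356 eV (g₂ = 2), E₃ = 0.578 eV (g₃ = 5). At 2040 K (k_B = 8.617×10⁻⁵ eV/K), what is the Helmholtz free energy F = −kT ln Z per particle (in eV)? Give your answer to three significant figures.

k_BT = 8.617×10⁻⁵ × 2040 K = 0.17579 eV.
Eᵢ/kT = 0, 1.2060, 2.0251, 3.2880.
Z = Σ gᵢe^(−Eᵢ/kT) = 2·e^(−0) + 4·e^(−1.2060) + 2·e^(−2.0251) + 5·e^(−3.2880) = 2.0000 + 1.1976 + 0.26396 + 0.18664 = 3.6482.
F = −kT ln Z = −0.17579 × ln(3.6482) = −0.17579 × 1.2942 = -0.228 eV.

-0.228 eV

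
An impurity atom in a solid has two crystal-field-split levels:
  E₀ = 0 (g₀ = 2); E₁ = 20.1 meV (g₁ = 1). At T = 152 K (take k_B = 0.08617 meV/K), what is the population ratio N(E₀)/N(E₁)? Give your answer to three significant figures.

k_BT = 0.08617 × 152 K = 13.098 meV.
n₀/n₁ = (g₀/g₁) exp[−(E₀−E₁)/kT] = (2/1) × exp(−(-20.1 meV)/(13.098 meV)) = (2/1) × exp(1.5346) = 9.28.

9.28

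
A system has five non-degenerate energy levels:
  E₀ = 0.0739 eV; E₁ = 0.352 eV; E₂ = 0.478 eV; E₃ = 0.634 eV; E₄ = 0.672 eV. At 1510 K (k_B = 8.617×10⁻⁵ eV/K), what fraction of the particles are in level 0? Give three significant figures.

k_BT = 8.617×10⁻⁵ × 1510 K = 0.13012 eV.
Eᵢ/kT = 0.56794, 2.7052, 3.6735, 4.8724, 5.1645.
Z = Σ e^(−Eᵢ/kT) = e^(−0.56794) + e^(−2.7052) + e^(−3.6735) + e^(−4.8724) + e^(−5.1645) = 0.56669 + 0.066857 + 0.025387 + 0.0076550 + 0.0057159 = 0.67230.
P₀ = e^(−E₀/kT) / Z = 0.56669/0.67230 = 0.843.

0.843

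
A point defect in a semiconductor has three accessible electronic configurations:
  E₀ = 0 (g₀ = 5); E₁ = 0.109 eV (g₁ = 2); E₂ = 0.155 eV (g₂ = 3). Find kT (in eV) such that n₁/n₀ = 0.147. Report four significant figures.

n₁/n₀ = (g₁/g₀) exp[−(E₁−E₀)/kT] = 0.147.
⇒ (E₁−E₀)/kT = ln((2/5)/0.147) = ln(2.72109) = 1.00103.
kT = 0.109 eV / 1.00103 = 0.1089 eV.

0.1089 eV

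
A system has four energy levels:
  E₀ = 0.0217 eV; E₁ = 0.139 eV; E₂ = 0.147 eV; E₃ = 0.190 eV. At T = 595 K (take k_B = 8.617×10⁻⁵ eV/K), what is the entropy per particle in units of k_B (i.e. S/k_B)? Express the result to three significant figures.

k_BT = 8.617×10⁻⁵ × 595 K = 0.051271 eV.
Eᵢ/kT = 0.42324, 2.7111, 2.8671, 3.7058.
Z = Σ e^(−Eᵢ/kT) = e^(−0.42324) + e^(−2.7111) + e^(−2.8671) + e^(−3.7058) = 0.65492 + 0.066464 + 0.056864 + 0.024581 = 0.80283.
⟨E⟩ = Σ EᵢPᵢ = 0.045439 eV.
S/k_B = ln Z + ⟨E⟩/kT = ln(0.80283) + 0.045439/0.051271 = -0.21961 + 0.88625 = 0.667.

0.667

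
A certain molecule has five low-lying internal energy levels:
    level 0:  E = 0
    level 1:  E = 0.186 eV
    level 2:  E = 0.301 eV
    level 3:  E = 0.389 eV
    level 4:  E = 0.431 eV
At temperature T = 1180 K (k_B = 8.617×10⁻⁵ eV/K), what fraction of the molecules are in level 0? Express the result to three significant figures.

0.801

k_BT = 8.617×10⁻⁵ × 1180 K = 0.10168 eV.
Eᵢ/kT = 0, 1.8293, 2.9603, 3.8257, 4.2388.
Z = Σ e^(−Eᵢ/kT) = e^(−0) + e^(−1.8293) + e^(−2.9603) + e^(−3.8257) + e^(−4.2388) = 1.0000 + 0.16053 + 0.051803 + 0.021803 + 0.014425 = 1.2486.
P₀ = e^(−E₀/kT) / Z = 1.0000/1.2486 = 0.801.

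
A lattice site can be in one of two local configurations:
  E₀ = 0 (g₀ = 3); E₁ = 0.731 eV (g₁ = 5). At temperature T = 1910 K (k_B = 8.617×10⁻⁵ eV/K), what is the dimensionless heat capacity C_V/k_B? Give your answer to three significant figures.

0.372

k_BT = 8.617×10⁻⁵ × 1910 K = 0.16458 eV.
Eᵢ/kT = 0, 4.4416.
Z = Σ gᵢe^(−Eᵢ/kT) = 3·e^(−0) + 5·e^(−4.4416) = 3.0000 + 0.058885 = 3.0589.
⟨E⟩ = 0.014072 eV, ⟨E²⟩ = 0.010287 eV².
C_V/k_B = (⟨E²⟩ − ⟨E⟩²)/(kT)² = (0.010287 − 0.00019802)/0.027087 = 0.372.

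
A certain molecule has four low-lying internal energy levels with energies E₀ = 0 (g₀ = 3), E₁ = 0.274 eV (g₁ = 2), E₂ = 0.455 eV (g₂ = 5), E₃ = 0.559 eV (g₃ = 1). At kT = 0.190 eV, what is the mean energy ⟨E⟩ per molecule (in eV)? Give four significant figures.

0.09205 eV

Eᵢ/kT = 0, 1.44211, 2.39474, 2.94211.
Z = Σ gᵢe^(−Eᵢ/kT) = 3·e^(−0) + 2·e^(−1.44211) + 5·e^(−2.39474) + 1·e^(−2.94211) = 3.00000 + 0.472857 + 0.455982 + 0.0527543 = 3.98159.
⟨E⟩ = Σ Eᵢ gᵢe^(−Eᵢ/kT) / Z = (0·3.00000 + 0.274·0.472857 + 0.455·0.455982 + 0.559·0.0527543) / 3.98159 = 0.09205 eV.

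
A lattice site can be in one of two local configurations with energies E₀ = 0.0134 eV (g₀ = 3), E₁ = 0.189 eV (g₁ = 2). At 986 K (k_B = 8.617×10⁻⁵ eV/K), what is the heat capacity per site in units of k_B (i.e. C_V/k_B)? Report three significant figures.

0.307

k_BT = 8.617×10⁻⁵ × 986 K = 0.084964 eV.
Eᵢ/kT = 0.15771, 2.2245.
Z = Σ gᵢe^(−Eᵢ/kT) = 3·e^(−0.15771) + 2·e^(−2.2245) = 2.5623 + 0.21624 = 2.7785.
⟨E⟩ = 0.027066 eV, ⟨E²⟩ = 0.0029456 eV².
C_V/k_B = (⟨E²⟩ − ⟨E⟩²)/(kT)² = (0.0029456 − 0.00073257)/0.0072189 = 0.307.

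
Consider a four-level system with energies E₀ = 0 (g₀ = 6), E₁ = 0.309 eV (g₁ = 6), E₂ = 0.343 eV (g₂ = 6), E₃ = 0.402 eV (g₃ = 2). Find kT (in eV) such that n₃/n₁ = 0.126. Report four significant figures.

0.09559 eV

n₃/n₁ = (g₃/g₁) exp[−(E₃−E₁)/kT] = 0.126.
⇒ (E₃−E₁)/kT = ln((2/6)/0.126) = ln(2.64550) = 0.972860.
kT = 0.093 eV / 0.972860 = 0.09559 eV.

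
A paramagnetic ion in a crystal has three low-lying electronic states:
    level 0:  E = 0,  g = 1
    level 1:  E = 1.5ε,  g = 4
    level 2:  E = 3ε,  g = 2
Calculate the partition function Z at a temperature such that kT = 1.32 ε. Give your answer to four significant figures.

Eᵢ/kT = 0, 1.13636, 2.27273.
Z = Σ gᵢe^(−Eᵢ/kT) = 1·e^(−0) + 4·e^(−1.13636) + 2·e^(−2.27273) = 1.00000 + 1.28394 + 0.206061 = 2.49000.

Z = 2.490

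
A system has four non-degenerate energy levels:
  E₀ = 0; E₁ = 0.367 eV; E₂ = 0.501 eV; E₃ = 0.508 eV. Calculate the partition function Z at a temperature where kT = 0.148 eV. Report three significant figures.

Eᵢ/kT = 0, 2.4797, 3.3851, 3.4324.
Z = Σ e^(−Eᵢ/kT) = e^(−0) + e^(−2.4797) + e^(−3.3851) + e^(−3.4324) = 1.0000 + 0.083768 + 0.033874 + 0.032309 = 1.1500.

Z = 1.15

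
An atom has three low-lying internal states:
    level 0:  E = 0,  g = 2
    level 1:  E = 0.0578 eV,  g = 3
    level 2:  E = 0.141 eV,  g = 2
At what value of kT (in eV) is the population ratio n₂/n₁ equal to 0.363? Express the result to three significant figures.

n₂/n₁ = (g₂/g₁) exp[−(E₂−E₁)/kT] = 0.363.
⇒ (E₂−E₁)/kT = ln((2/3)/0.363) = ln(1.8365) = 0.60786.
kT = 0.0832 eV / 0.60786 = 0.137 eV.

0.137 eV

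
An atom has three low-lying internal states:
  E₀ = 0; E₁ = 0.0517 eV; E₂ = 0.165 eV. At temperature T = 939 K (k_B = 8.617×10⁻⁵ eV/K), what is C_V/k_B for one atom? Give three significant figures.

k_BT = 8.617×10⁻⁵ × 939 K = 0.080914 eV.
Eᵢ/kT = 0, 0.63895, 2.0392.
Z = Σ e^(−Eᵢ/kT) = e^(−0) + e^(−0.63895) + e^(−2.0392) = 1.0000 + 0.52785 + 0.13013 = 1.6580.
⟨E⟩ = 0.029410 eV, ⟨E²⟩ = 0.0029877 eV².
C_V/k_B = (⟨E²⟩ − ⟨E⟩²)/(kT)² = (0.0029877 − 0.00086495)/0.0065471 = 0.324.

0.324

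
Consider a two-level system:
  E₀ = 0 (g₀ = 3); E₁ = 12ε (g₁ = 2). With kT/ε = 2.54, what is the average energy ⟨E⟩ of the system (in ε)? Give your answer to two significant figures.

0.071 ε

Eᵢ/kT = 0, 4.724.
Z = Σ gᵢe^(−Eᵢ/kT) = 3·e^(−0) + 2·e^(−4.724) = 3.000 + 0.01776 = 3.018.
⟨E⟩ = Σ Eᵢ gᵢe^(−Eᵢ/kT) / Z = (0·3.000 + 12·0.01776) / 3.018 = 0.071 ε.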